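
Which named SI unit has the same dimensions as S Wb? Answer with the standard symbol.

S = kg⁻¹·m⁻²·s³·A².
Wb = kg·m²·s⁻²·A⁻¹.
Combining: S·Wb = (kg⁻¹·m⁻²·s³·A²) · (kg·m²·s⁻²·A⁻¹) = s·A.
s·A is the base-SI form of the coulomb.

C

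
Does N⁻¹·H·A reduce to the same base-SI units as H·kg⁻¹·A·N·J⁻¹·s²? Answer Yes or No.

Yes

Left side:
  N = kg·m·s⁻².
  So N⁻¹ = kg⁻¹·m⁻¹·s².
  H = kg·m²·s⁻²·A⁻².
  Combining: N⁻¹·H·A = (kg⁻¹·m⁻¹·s²) · (kg·m²·s⁻²·A⁻²) · A = m·A⁻¹.
Right side:
  H = Wb/A (inductance = flux per current),
      = kg·m²·s⁻²·A⁻².
  N = kg·m/s² = kg·m·s⁻² (force = mass × acceleration).
  J = N·m (work = force × distance),
      = kg·m²·s⁻².
  So J⁻¹ = kg⁻¹·m⁻²·s².
  Combining: H·kg⁻¹·A·N·J⁻¹·s² = (kg·m²·s⁻²·A⁻²) · kg⁻¹ · A · (kg·m·s⁻²) · (kg⁻¹·m⁻²·s²) · s² = m·A⁻¹.
Both reduce to m·A⁻¹.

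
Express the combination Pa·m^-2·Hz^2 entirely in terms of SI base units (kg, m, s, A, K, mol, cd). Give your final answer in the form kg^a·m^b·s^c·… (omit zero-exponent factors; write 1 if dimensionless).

kg·m⁻³·s⁻⁴

Pa = kg·m⁻¹·s⁻².
Hz = s⁻¹.
So Hz² = s⁻².
Combining: Pa·m⁻²·Hz² = (kg·m⁻¹·s⁻²) · m⁻² · s⁻² = kg·m⁻³·s⁻⁴.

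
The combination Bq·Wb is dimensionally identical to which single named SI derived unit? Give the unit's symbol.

V

Bq = 1/s = s⁻¹ (activity is decays per second).
Wb = V·s (flux: a volt is a weber per second),
    = kg·m²·s⁻²·A⁻¹.
Combining: Bq·Wb = s⁻¹ · (kg·m²·s⁻²·A⁻¹) = kg·m²·s⁻³·A⁻¹.
kg·m²·s⁻³·A⁻¹ is the base-SI form of the volt.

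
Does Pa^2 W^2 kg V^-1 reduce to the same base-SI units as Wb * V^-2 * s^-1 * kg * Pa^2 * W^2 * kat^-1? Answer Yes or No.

Left side:
  Pa = N/m² (pressure = force per area),
      = kg·m⁻¹·s⁻².
  So Pa² = kg²·m⁻²·s⁻⁴.
  W = J/s (power = energy per time),
      = kg·m²·s⁻³.
  So W² = kg²·m⁴·s⁻⁶.
  V = W/A (potential = power per current),
      = kg·m²·s⁻³·A⁻¹.
  So V⁻¹ = kg⁻¹·m⁻²·s³·A.
  Combining: Pa²·W²·kg·V⁻¹ = (kg²·m⁻²·s⁻⁴) · (kg²·m⁴·s⁻⁶) · kg · (kg⁻¹·m⁻²·s³·A) = kg⁴·s⁻⁷·A.
Right side:
  Wb = V·s (flux: a volt is a weber per second),
      = kg·m²·s⁻²·A⁻¹.
  V = W/A (potential = power per current),
      = kg·m²·s⁻³·A⁻¹.
  So V⁻² = kg⁻²·m⁻⁴·s⁶·A².
  Pa = N/m² (pressure = force per area),
      = kg·m⁻¹·s⁻².
  So Pa² = kg²·m⁻²·s⁻⁴.
  W = J/s (power = energy per time),
      = kg·m²·s⁻³.
  So W² = kg²·m⁴·s⁻⁶.
  kat = mol/s = s⁻¹·mol (catalytic activity).
  So kat⁻¹ = s·mol⁻¹.
  Combining: Wb·V⁻²·s⁻¹·kg·Pa²·W²·kat⁻¹ = (kg·m²·s⁻²·A⁻¹) · (kg⁻²·m⁻⁴·s⁶·A²) · s⁻¹ · kg · (kg²·m⁻²·s⁻⁴) · (kg²·m⁴·s⁻⁶) · (s·mol⁻¹) = kg⁴·s⁻⁶·A·mol⁻¹.
Left is kg⁴·s⁻⁷·A; right is kg⁴·s⁻⁶·A·mol⁻¹ — different.

No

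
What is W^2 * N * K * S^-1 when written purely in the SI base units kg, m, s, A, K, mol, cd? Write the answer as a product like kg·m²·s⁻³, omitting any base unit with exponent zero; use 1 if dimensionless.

kg⁴·m⁷·s⁻¹¹·A⁻²·K

W = J/s (power = energy per time),
    = kg·m²·s⁻³.
So W² = kg²·m⁴·s⁻⁶.
N = kg·m/s² = kg·m·s⁻² (force = mass × acceleration).
S = 1/Ω (conductance is reciprocal resistance),
    = kg⁻¹·m⁻²·s³·A².
So S⁻¹ = kg·m²·s⁻³·A⁻².
Combining: W²·N·K·S⁻¹ = (kg²·m⁴·s⁻⁶) · (kg·m·s⁻²) · K · (kg·m²·s⁻³·A⁻²) = kg⁴·m⁷·s⁻¹¹·A⁻²·K.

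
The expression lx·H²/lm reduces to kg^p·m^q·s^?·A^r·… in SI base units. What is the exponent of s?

lm = cd.
So lm⁻¹ = cd⁻¹.
lx = m⁻²·cd.
H = kg·m²·s⁻²·A⁻².
So H² = kg²·m⁴·s⁻⁴·A⁻⁴.
Combining: lm⁻¹·lx·H² = cd⁻¹ · (m⁻²·cd) · (kg²·m⁴·s⁻⁴·A⁻⁴) = kg²·m²·s⁻⁴·A⁻⁴.
The exponent of s is -4.

-4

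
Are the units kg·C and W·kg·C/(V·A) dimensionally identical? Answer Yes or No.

Left side:
  C = s·A.
  Combining: kg·C = kg · (s·A) = kg·s·A.
Right side:
  W = J/s (power = energy per time),
      = kg·m²·s⁻³.
  V = W/A (potential = power per current),
      = kg·m²·s⁻³·A⁻¹.
  So V⁻¹ = kg⁻¹·m⁻²·s³·A.
  C = A·s = s·A (charge = current × time).
  Combining: W·V⁻¹·kg·A⁻¹·C = (kg·m²·s⁻³) · (kg⁻¹·m⁻²·s³·A) · kg · A⁻¹ · (s·A) = kg·s·A.
Both reduce to kg·s·A.

Yes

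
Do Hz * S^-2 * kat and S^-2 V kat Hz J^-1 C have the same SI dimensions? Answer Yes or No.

Left side:
  Hz = 1/s = s⁻¹ (frequency is cycles per second).
  S = 1/Ω (conductance is reciprocal resistance),
      = kg⁻¹·m⁻²·s³·A².
  So S⁻² = kg²·m⁴·s⁻⁶·A⁻⁴.
  kat = mol/s = s⁻¹·mol (catalytic activity).
  Combining: Hz·S⁻²·kat = s⁻¹ · (kg²·m⁴·s⁻⁶·A⁻⁴) · (s⁻¹·mol) = kg²·m⁴·s⁻⁸·A⁻⁴·mol.
Right side:
  S = kg⁻¹·m⁻²·s³·A².
  So S⁻² = kg²·m⁴·s⁻⁶·A⁻⁴.
  V = kg·m²·s⁻³·A⁻¹.
  kat = s⁻¹·mol.
  Hz = s⁻¹.
  J = kg·m²·s⁻².
  So J⁻¹ = kg⁻¹·m⁻²·s².
  C = s·A.
  Combining: S⁻²·V·kat·Hz·J⁻¹·C = (kg²·m⁴·s⁻⁶·A⁻⁴) · (kg·m²·s⁻³·A⁻¹) · (s⁻¹·mol) · s⁻¹ · (kg⁻¹·m⁻²·s²) · (s·A) = kg²·m⁴·s⁻⁸·A⁻⁴·mol.
Both reduce to kg²·m⁴·s⁻⁸·A⁻⁴·mol.

Yes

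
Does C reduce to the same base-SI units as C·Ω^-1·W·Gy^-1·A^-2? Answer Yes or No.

No

Left side:
  C = A·s = s·A (charge = current × time).
Right side:
  C = s·A.
  Ω = kg·m²·s⁻³·A⁻².
  So Ω⁻¹ = kg⁻¹·m⁻²·s³·A².
  W = kg·m²·s⁻³.
  Gy = m²·s⁻².
  So Gy⁻¹ = m⁻²·s².
  Combining: C·Ω⁻¹·W·Gy⁻¹·A⁻² = (s·A) · (kg⁻¹·m⁻²·s³·A²) · (kg·m²·s⁻³) · (m⁻²·s²) · A⁻² = m⁻²·s³·A.
Left is s·A; right is m⁻²·s³·A — different.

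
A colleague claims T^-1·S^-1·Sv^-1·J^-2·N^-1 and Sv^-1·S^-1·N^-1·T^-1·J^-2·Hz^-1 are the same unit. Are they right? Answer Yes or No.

No

Left side:
  T = Wb/m² (flux density = flux per area),
      = kg·s⁻²·A⁻¹.
  So T⁻¹ = kg⁻¹·s²·A.
  S = 1/Ω (conductance is reciprocal resistance),
      = kg⁻¹·m⁻²·s³·A².
  So S⁻¹ = kg·m²·s⁻³·A⁻².
  Sv = J/kg (equivalent dose = energy per mass),
      = m²·s⁻².
  So Sv⁻¹ = m⁻²·s².
  J = N·m (work = force × distance),
      = kg·m²·s⁻².
  So J⁻² = kg⁻²·m⁻⁴·s⁴.
  N = kg·m/s² = kg·m·s⁻² (force = mass × acceleration).
  So N⁻¹ = kg⁻¹·m⁻¹·s².
  Combining: T⁻¹·S⁻¹·Sv⁻¹·J⁻²·N⁻¹ = (kg⁻¹·s²·A) · (kg·m²·s⁻³·A⁻²) · (m⁻²·s²) · (kg⁻²·m⁻⁴·s⁴) · (kg⁻¹·m⁻¹·s²) = kg⁻³·m⁻⁵·s⁷·A⁻¹.
Right side:
  Sv = m²·s⁻².
  So Sv⁻¹ = m⁻²·s².
  S = kg⁻¹·m⁻²·s³·A².
  So S⁻¹ = kg·m²·s⁻³·A⁻².
  N = kg·m·s⁻².
  So N⁻¹ = kg⁻¹·m⁻¹·s².
  T = kg·s⁻²·A⁻¹.
  So T⁻¹ = kg⁻¹·s²·A.
  J = kg·m²·s⁻².
  So J⁻² = kg⁻²·m⁻⁴·s⁴.
  Hz = s⁻¹.
  So Hz⁻¹ = s.
  Combining: Sv⁻¹·S⁻¹·N⁻¹·T⁻¹·J⁻²·Hz⁻¹ = (m⁻²·s²) · (kg·m²·s⁻³·A⁻²) · (kg⁻¹·m⁻¹·s²) · (kg⁻¹·s²·A) · (kg⁻²·m⁻⁴·s⁴) · s = kg⁻³·m⁻⁵·s⁸·A⁻¹.
Left is kg⁻³·m⁻⁵·s⁷·A⁻¹; right is kg⁻³·m⁻⁵·s⁸·A⁻¹ — different.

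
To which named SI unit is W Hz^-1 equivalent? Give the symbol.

W = J/s (power = energy per time),
    = kg·m²·s⁻³.
Hz = 1/s = s⁻¹ (frequency is cycles per second).
So Hz⁻¹ = s.
Combining: W·Hz⁻¹ = (kg·m²·s⁻³) · s = kg·m²·s⁻².
kg·m²·s⁻² is the base-SI form of the joule.

J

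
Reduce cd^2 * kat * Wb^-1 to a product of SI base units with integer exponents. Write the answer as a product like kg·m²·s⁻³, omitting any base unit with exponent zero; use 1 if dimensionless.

kg⁻¹·m⁻²·s·A·mol·cd²

kat = s⁻¹·mol.
Wb = kg·m²·s⁻²·A⁻¹.
So Wb⁻¹ = kg⁻¹·m⁻²·s²·A.
Combining: cd²·kat·Wb⁻¹ = cd² · (s⁻¹·mol) · (kg⁻¹·m⁻²·s²·A) = kg⁻¹·m⁻²·s·A·mol·cd².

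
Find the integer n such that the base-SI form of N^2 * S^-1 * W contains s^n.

-10

N = kg·m·s⁻².
So N² = kg²·m²·s⁻⁴.
S = kg⁻¹·m⁻²·s³·A².
So S⁻¹ = kg·m²·s⁻³·A⁻².
W = kg·m²·s⁻³.
Combining: N²·S⁻¹·W = (kg²·m²·s⁻⁴) · (kg·m²·s⁻³·A⁻²) · (kg·m²·s⁻³) = kg⁴·m⁶·s⁻¹⁰·A⁻².
The exponent of s is -10.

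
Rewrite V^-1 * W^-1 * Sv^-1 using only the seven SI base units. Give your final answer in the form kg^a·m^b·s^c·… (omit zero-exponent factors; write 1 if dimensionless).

V = W/A (potential = power per current),
    = kg·m²·s⁻³·A⁻¹.
So V⁻¹ = kg⁻¹·m⁻²·s³·A.
W = J/s (power = energy per time),
    = kg·m²·s⁻³.
So W⁻¹ = kg⁻¹·m⁻²·s³.
Sv = J/kg (equivalent dose = energy per mass),
    = m²·s⁻².
So Sv⁻¹ = m⁻²·s².
Combining: V⁻¹·W⁻¹·Sv⁻¹ = (kg⁻¹·m⁻²·s³·A) · (kg⁻¹·m⁻²·s³) · (m⁻²·s²) = kg⁻²·m⁻⁶·s⁸·A.

kg⁻²·m⁻⁶·s⁸·A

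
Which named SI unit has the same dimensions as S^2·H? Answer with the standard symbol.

S = kg⁻¹·m⁻²·s³·A².
So S² = kg⁻²·m⁻⁴·s⁶·A⁴.
H = kg·m²·s⁻²·A⁻².
Combining: S²·H = (kg⁻²·m⁻⁴·s⁶·A⁴) · (kg·m²·s⁻²·A⁻²) = kg⁻¹·m⁻²·s⁴·A².
kg⁻¹·m⁻²·s⁴·A² is the base-SI form of the farad.

F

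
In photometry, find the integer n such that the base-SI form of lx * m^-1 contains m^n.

lx = lm/m² (illuminance = luminous flux per area),
    = m⁻²·cd.
Combining: lx·m⁻¹ = (m⁻²·cd) · m⁻¹ = m⁻³·cd.
The exponent of m is -3.

-3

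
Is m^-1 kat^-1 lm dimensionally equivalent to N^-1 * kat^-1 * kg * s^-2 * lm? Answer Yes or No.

Yes

Left side:
  kat = s⁻¹·mol.
  So kat⁻¹ = s·mol⁻¹.
  lm = cd.
  Combining: m⁻¹·kat⁻¹·lm = m⁻¹ · (s·mol⁻¹) · cd = m⁻¹·s·mol⁻¹·cd.
Right side:
  N = kg·m·s⁻².
  So N⁻¹ = kg⁻¹·m⁻¹·s².
  kat = s⁻¹·mol.
  So kat⁻¹ = s·mol⁻¹.
  lm = cd.
  Combining: N⁻¹·kat⁻¹·kg·s⁻²·lm = (kg⁻¹·m⁻¹·s²) · (s·mol⁻¹) · kg · s⁻² · cd = m⁻¹·s·mol⁻¹·cd.
Both reduce to m⁻¹·s·mol⁻¹·cd.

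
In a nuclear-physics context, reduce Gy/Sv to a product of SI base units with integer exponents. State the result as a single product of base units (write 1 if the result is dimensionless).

Sv = J/kg (equivalent dose = energy per mass),
    = m²·s⁻².
So Sv⁻¹ = m⁻²·s².
Gy = J/kg (absorbed dose = energy per mass),
    = m²·s⁻².
Combining: Sv⁻¹·Gy = (m⁻²·s²) · (m²·s⁻²) = 1.

1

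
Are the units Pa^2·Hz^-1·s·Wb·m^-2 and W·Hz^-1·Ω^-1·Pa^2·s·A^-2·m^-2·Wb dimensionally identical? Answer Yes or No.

Left side:
  Pa = kg·m⁻¹·s⁻².
  So Pa² = kg²·m⁻²·s⁻⁴.
  Hz = s⁻¹.
  So Hz⁻¹ = s.
  Wb = kg·m²·s⁻²·A⁻¹.
  Combining: Pa²·Hz⁻¹·s·Wb·m⁻² = (kg²·m⁻²·s⁻⁴) · s · s · (kg·m²·s⁻²·A⁻¹) · m⁻² = kg³·m⁻²·s⁻⁴·A⁻¹.
Right side:
  W = J/s (power = energy per time),
      = kg·m²·s⁻³.
  Hz = 1/s = s⁻¹ (frequency is cycles per second).
  So Hz⁻¹ = s.
  Ω = V/A (resistance = voltage per current),
      = kg·m²·s⁻³·A⁻².
  So Ω⁻¹ = kg⁻¹·m⁻²·s³·A².
  Pa = N/m² (pressure = force per area),
      = kg·m⁻¹·s⁻².
  So Pa² = kg²·m⁻²·s⁻⁴.
  Wb = V·s (flux: a volt is a weber per second),
      = kg·m²·s⁻²·A⁻¹.
  Combining: W·Hz⁻¹·Ω⁻¹·Pa²·s·A⁻²·m⁻²·Wb = (kg·m²·s⁻³) · s · (kg⁻¹·m⁻²·s³·A²) · (kg²·m⁻²·s⁻⁴) · s · A⁻² · m⁻² · (kg·m²·s⁻²·A⁻¹) = kg³·m⁻²·s⁻⁴·A⁻¹.
Both reduce to kg³·m⁻²·s⁻⁴·A⁻¹.

Yes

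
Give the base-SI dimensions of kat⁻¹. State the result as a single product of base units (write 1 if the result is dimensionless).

s·mol⁻¹

kat = mol/s = s⁻¹·mol (catalytic activity).
So kat⁻¹ = s·mol⁻¹.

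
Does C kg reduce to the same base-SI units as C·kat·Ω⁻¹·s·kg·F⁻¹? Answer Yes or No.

No

Left side:
  C = s·A.
  Combining: C·kg = (s·A) · kg = kg·s·A.
Right side:
  C = A·s = s·A (charge = current × time).
  kat = mol/s = s⁻¹·mol (catalytic activity).
  Ω = V/A (resistance = voltage per current),
      = kg·m²·s⁻³·A⁻².
  So Ω⁻¹ = kg⁻¹·m⁻²·s³·A².
  F = C/V (capacitance = charge per voltage),
      = A·s/(kg·m²·s⁻³·A⁻¹) (substituting C and V),
      = kg⁻¹·m⁻²·s⁴·A².
  So F⁻¹ = kg·m²·s⁻⁴·A⁻².
  Combining: C·kat·Ω⁻¹·s·kg·F⁻¹ = (s·A) · (s⁻¹·mol) · (kg⁻¹·m⁻²·s³·A²) · s · kg · (kg·m²·s⁻⁴·A⁻²) = kg·A·mol.
Left is kg·s·A; right is kg·A·mol — different.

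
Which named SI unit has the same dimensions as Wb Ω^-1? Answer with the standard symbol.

Wb = V·s (flux: a volt is a weber per second),
    = kg·m²·s⁻²·A⁻¹.
Ω = V/A (resistance = voltage per current),
    = kg·m²·s⁻³·A⁻².
So Ω⁻¹ = kg⁻¹·m⁻²·s³·A².
Combining: Wb·Ω⁻¹ = (kg·m²·s⁻²·A⁻¹) · (kg⁻¹·m⁻²·s³·A²) = s·A.
s·A is the base-SI form of the coulomb.

C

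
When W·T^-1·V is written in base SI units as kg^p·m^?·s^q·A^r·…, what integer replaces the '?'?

4

W = kg·m²·s⁻³.
T = kg·s⁻²·A⁻¹.
So T⁻¹ = kg⁻¹·s²·A.
V = kg·m²·s⁻³·A⁻¹.
Combining: W·T⁻¹·V = (kg·m²·s⁻³) · (kg⁻¹·s²·A) · (kg·m²·s⁻³·A⁻¹) = kg·m⁴·s⁻⁴.
The exponent of m is 4.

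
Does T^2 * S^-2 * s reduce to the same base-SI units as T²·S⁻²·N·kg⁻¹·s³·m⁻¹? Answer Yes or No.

Left side:
  T = Wb/m² (flux density = flux per area),
      = kg·s⁻²·A⁻¹.
  So T² = kg²·s⁻⁴·A⁻².
  S = 1/Ω (conductance is reciprocal resistance),
      = kg⁻¹·m⁻²·s³·A².
  So S⁻² = kg²·m⁴·s⁻⁶·A⁻⁴.
  Combining: T²·S⁻²·s = (kg²·s⁻⁴·A⁻²) · (kg²·m⁴·s⁻⁶·A⁻⁴) · s = kg⁴·m⁴·s⁻⁹·A⁻⁶.
Right side:
  T = kg·s⁻²·A⁻¹.
  So T² = kg²·s⁻⁴·A⁻².
  S = kg⁻¹·m⁻²·s³·A².
  So S⁻² = kg²·m⁴·s⁻⁶·A⁻⁴.
  N = kg·m·s⁻².
  Combining: T²·S⁻²·N·kg⁻¹·s³·m⁻¹ = (kg²·s⁻⁴·A⁻²) · (kg²·m⁴·s⁻⁶·A⁻⁴) · (kg·m·s⁻²) · kg⁻¹ · s³ · m⁻¹ = kg⁴·m⁴·s⁻⁹·A⁻⁶.
Both reduce to kg⁴·m⁴·s⁻⁹·A⁻⁶.

Yes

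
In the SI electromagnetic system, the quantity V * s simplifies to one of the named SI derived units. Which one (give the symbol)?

V = W/A (potential = power per current),
    = kg·m²·s⁻³·A⁻¹.
Combining: V·s = (kg·m²·s⁻³·A⁻¹) · s = kg·m²·s⁻²·A⁻¹.
kg·m²·s⁻²·A⁻¹ is the base-SI form of the weber.

Wb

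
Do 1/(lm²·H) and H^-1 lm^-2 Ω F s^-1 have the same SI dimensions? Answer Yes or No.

Left side:
  lm = cd·sr = cd (luminous flux; sr is dimensionless).
  So lm⁻² = cd⁻².
  H = Wb/A (inductance = flux per current),
      = kg·m²·s⁻²·A⁻².
  So H⁻¹ = kg⁻¹·m⁻²·s²·A².
  Combining: lm⁻²·H⁻¹ = cd⁻² · (kg⁻¹·m⁻²·s²·A²) = kg⁻¹·m⁻²·s²·A²·cd⁻².
Right side:
  H = Wb/A (inductance = flux per current),
      = kg·m²·s⁻²·A⁻².
  So H⁻¹ = kg⁻¹·m⁻²·s²·A².
  lm = cd·sr = cd (luminous flux; sr is dimensionless).
  So lm⁻² = cd⁻².
  Ω = V/A (resistance = voltage per current),
      = kg·m²·s⁻³·A⁻².
  F = C/V (capacitance = charge per voltage),
      = A·s/(kg·m²·s⁻³·A⁻¹) (substituting C and V),
      = kg⁻¹·m⁻²·s⁴·A².
  Combining: H⁻¹·lm⁻²·Ω·F·s⁻¹ = (kg⁻¹·m⁻²·s²·A²) · cd⁻² · (kg·m²·s⁻³·A⁻²) · (kg⁻¹·m⁻²·s⁴·A²) · s⁻¹ = kg⁻¹·m⁻²·s²·A²·cd⁻².
Both reduce to kg⁻¹·m⁻²·s²·A²·cd⁻².

Yes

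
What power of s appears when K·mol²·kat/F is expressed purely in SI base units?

-5

F = kg⁻¹·m⁻²·s⁴·A².
So F⁻¹ = kg·m²·s⁻⁴·A⁻².
kat = s⁻¹·mol.
Combining: F⁻¹·K·mol²·kat = (kg·m²·s⁻⁴·A⁻²) · K · mol² · (s⁻¹·mol) = kg·m²·s⁻⁵·A⁻²·K·mol³.
The exponent of s is -5.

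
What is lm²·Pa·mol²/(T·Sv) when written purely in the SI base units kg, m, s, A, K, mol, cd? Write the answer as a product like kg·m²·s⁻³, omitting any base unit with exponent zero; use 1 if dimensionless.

T = kg·s⁻²·A⁻¹.
So T⁻¹ = kg⁻¹·s²·A.
lm = cd.
So lm² = cd².
Pa = kg·m⁻¹·s⁻².
Sv = m²·s⁻².
So Sv⁻¹ = m⁻²·s².
Combining: T⁻¹·lm²·Pa·mol²·Sv⁻¹ = (kg⁻¹·s²·A) · cd² · (kg·m⁻¹·s⁻²) · mol² · (m⁻²·s²) = m⁻³·s²·A·mol²·cd².

m⁻³·s²·A·mol²·cd²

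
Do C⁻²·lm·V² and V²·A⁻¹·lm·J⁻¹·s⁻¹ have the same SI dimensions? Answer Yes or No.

Left side:
  C = A·s = s·A (charge = current × time).
  So C⁻² = s⁻²·A⁻².
  lm = cd·sr = cd (luminous flux; sr is dimensionless).
  V = W/A (potential = power per current),
      = kg·m²·s⁻³·A⁻¹.
  So V² = kg²·m⁴·s⁻⁶·A⁻².
  Combining: C⁻²·lm·V² = (s⁻²·A⁻²) · cd · (kg²·m⁴·s⁻⁶·A⁻²) = kg²·m⁴·s⁻⁸·A⁻⁴·cd.
Right side:
  V = W/A (potential = power per current),
      = kg·m²·s⁻³·A⁻¹.
  So V² = kg²·m⁴·s⁻⁶·A⁻².
  lm = cd·sr = cd (luminous flux; sr is dimensionless).
  J = N·m (work = force × distance),
      = kg·m²·s⁻².
  So J⁻¹ = kg⁻¹·m⁻²·s².
  Combining: V²·A⁻¹·lm·J⁻¹·s⁻¹ = (kg²·m⁴·s⁻⁶·A⁻²) · A⁻¹ · cd · (kg⁻¹·m⁻²·s²) · s⁻¹ = kg·m²·s⁻⁵·A⁻³·cd.
Left is kg²·m⁴·s⁻⁸·A⁻⁴·cd; right is kg·m²·s⁻⁵·A⁻³·cd — different.

No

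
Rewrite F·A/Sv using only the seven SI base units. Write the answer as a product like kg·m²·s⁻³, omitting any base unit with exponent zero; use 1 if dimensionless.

F = C/V (capacitance = charge per voltage),
    = A·s/(kg·m²·s⁻³·A⁻¹) (substituting C and V),
    = kg⁻¹·m⁻²·s⁴·A².
Sv = J/kg (equivalent dose = energy per mass),
    = m²·s⁻².
So Sv⁻¹ = m⁻²·s².
Combining: F·A·Sv⁻¹ = (kg⁻¹·m⁻²·s⁴·A²) · A · (m⁻²·s²) = kg⁻¹·m⁻⁴·s⁶·A³.

kg⁻¹·m⁻⁴·s⁶·A³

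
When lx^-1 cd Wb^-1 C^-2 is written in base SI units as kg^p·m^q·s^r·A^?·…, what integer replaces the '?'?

-1

lx = lm/m² (illuminance = luminous flux per area),
    = m⁻²·cd.
So lx⁻¹ = m²·cd⁻¹.
Wb = V·s (flux: a volt is a weber per second),
    = kg·m²·s⁻²·A⁻¹.
So Wb⁻¹ = kg⁻¹·m⁻²·s²·A.
C = A·s = s·A (charge = current × time).
So C⁻² = s⁻²·A⁻².
Combining: lx⁻¹·cd·Wb⁻¹·C⁻² = (m²·cd⁻¹) · cd · (kg⁻¹·m⁻²·s²·A) · (s⁻²·A⁻²) = kg⁻¹·A⁻¹.
The exponent of A is -1.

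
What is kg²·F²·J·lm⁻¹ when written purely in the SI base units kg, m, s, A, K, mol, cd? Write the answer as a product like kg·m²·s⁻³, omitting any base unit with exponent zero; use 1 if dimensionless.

kg·m⁻²·s⁶·A⁴·cd⁻¹

F = C/V (capacitance = charge per voltage),
    = A·s/(kg·m²·s⁻³·A⁻¹) (substituting C and V),
    = kg⁻¹·m⁻²·s⁴·A².
So F² = kg⁻²·m⁻⁴·s⁸·A⁴.
J = N·m (work = force × distance),
    = kg·m²·s⁻².
lm = cd·sr = cd (luminous flux; sr is dimensionless).
So lm⁻¹ = cd⁻¹.
Combining: kg²·F²·J·lm⁻¹ = kg² · (kg⁻²·m⁻⁴·s⁸·A⁴) · (kg·m²·s⁻²) · cd⁻¹ = kg·m⁻²·s⁶·A⁴·cd⁻¹.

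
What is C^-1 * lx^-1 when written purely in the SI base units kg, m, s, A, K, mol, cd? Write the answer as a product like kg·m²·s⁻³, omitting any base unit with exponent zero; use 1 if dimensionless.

C = A·s = s·A (charge = current × time).
So C⁻¹ = s⁻¹·A⁻¹.
lx = lm/m² (illuminance = luminous flux per area),
    = m⁻²·cd.
So lx⁻¹ = m²·cd⁻¹.
Combining: C⁻¹·lx⁻¹ = (s⁻¹·A⁻¹) · (m²·cd⁻¹) = m²·s⁻¹·A⁻¹·cd⁻¹.

m²·s⁻¹·A⁻¹·cd⁻¹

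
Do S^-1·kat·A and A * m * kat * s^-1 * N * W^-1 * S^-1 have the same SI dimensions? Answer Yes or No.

Yes

Left side:
  S = kg⁻¹·m⁻²·s³·A².
  So S⁻¹ = kg·m²·s⁻³·A⁻².
  kat = s⁻¹·mol.
  Combining: S⁻¹·kat·A = (kg·m²·s⁻³·A⁻²) · (s⁻¹·mol) · A = kg·m²·s⁻⁴·A⁻¹·mol.
Right side:
  kat = mol/s = s⁻¹·mol (catalytic activity).
  N = kg·m/s² = kg·m·s⁻² (force = mass × acceleration).
  W = J/s (power = energy per time),
      = kg·m²·s⁻³.
  So W⁻¹ = kg⁻¹·m⁻²·s³.
  S = 1/Ω (conductance is reciprocal resistance),
      = kg⁻¹·m⁻²·s³·A².
  So S⁻¹ = kg·m²·s⁻³·A⁻².
  Combining: A·m·kat·s⁻¹·N·W⁻¹·S⁻¹ = A · m · (s⁻¹·mol) · s⁻¹ · (kg·m·s⁻²) · (kg⁻¹·m⁻²·s³) · (kg·m²·s⁻³·A⁻²) = kg·m²·s⁻⁴·A⁻¹·mol.
Both reduce to kg·m²·s⁻⁴·A⁻¹·mol.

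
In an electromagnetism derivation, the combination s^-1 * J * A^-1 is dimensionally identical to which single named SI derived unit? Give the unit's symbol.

J = kg·m²·s⁻².
Combining: s⁻¹·J·A⁻¹ = s⁻¹ · (kg·m²·s⁻²) · A⁻¹ = kg·m²·s⁻³·A⁻¹.
kg·m²·s⁻³·A⁻¹ is the base-SI form of the volt.

V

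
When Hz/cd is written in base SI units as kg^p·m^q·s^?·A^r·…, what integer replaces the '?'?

Hz = 1/s = s⁻¹ (frequency is cycles per second).
Combining: Hz·cd⁻¹ = s⁻¹ · cd⁻¹ = s⁻¹·cd⁻¹.
The exponent of s is -1.

-1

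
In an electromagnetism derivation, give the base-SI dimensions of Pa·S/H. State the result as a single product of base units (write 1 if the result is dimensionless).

kg⁻¹·m⁻⁵·s³·A⁴

Pa = N/m² (pressure = force per area),
    = kg·m⁻¹·s⁻².
H = Wb/A (inductance = flux per current),
    = kg·m²·s⁻²·A⁻².
So H⁻¹ = kg⁻¹·m⁻²·s²·A².
S = 1/Ω (conductance is reciprocal resistance),
    = kg⁻¹·m⁻²·s³·A².
Combining: Pa·H⁻¹·S = (kg·m⁻¹·s⁻²) · (kg⁻¹·m⁻²·s²·A²) · (kg⁻¹·m⁻²·s³·A²) = kg⁻¹·m⁻⁵·s³·A⁴.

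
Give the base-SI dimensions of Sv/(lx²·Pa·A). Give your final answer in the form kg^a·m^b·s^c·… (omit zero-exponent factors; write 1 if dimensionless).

lx = lm/m² (illuminance = luminous flux per area),
    = m⁻²·cd.
So lx⁻² = m⁴·cd⁻².
Pa = N/m² (pressure = force per area),
    = kg·m⁻¹·s⁻².
So Pa⁻¹ = kg⁻¹·m·s².
Sv = J/kg (equivalent dose = energy per mass),
    = m²·s⁻².
Combining: lx⁻²·Pa⁻¹·A⁻¹·Sv = (m⁴·cd⁻²) · (kg⁻¹·m·s²) · A⁻¹ · (m²·s⁻²) = kg⁻¹·m⁷·A⁻¹·cd⁻².

kg⁻¹·m⁷·A⁻¹·cd⁻²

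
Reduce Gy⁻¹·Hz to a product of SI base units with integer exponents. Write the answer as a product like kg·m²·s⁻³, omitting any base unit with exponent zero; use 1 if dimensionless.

Gy = J/kg (absorbed dose = energy per mass),
    = m²·s⁻².
So Gy⁻¹ = m⁻²·s².
Hz = 1/s = s⁻¹ (frequency is cycles per second).
Combining: Gy⁻¹·Hz = (m⁻²·s²) · s⁻¹ = m⁻²·s.

m⁻²·s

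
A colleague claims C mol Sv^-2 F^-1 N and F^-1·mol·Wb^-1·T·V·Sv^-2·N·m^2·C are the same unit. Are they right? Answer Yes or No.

No

Left side:
  C = s·A.
  Sv = m²·s⁻².
  So Sv⁻² = m⁻⁴·s⁴.
  F = kg⁻¹·m⁻²·s⁴·A².
  So F⁻¹ = kg·m²·s⁻⁴·A⁻².
  N = kg·m·s⁻².
  Combining: C·mol·Sv⁻²·F⁻¹·N = (s·A) · mol · (m⁻⁴·s⁴) · (kg·m²·s⁻⁴·A⁻²) · (kg·m·s⁻²) = kg²·m⁻¹·s⁻¹·A⁻¹·mol.
Right side:
  F = kg⁻¹·m⁻²·s⁴·A².
  So F⁻¹ = kg·m²·s⁻⁴·A⁻².
  Wb = kg·m²·s⁻²·A⁻¹.
  So Wb⁻¹ = kg⁻¹·m⁻²·s²·A.
  T = kg·s⁻²·A⁻¹.
  V = kg·m²·s⁻³·A⁻¹.
  Sv = m²·s⁻².
  So Sv⁻² = m⁻⁴·s⁴.
  N = kg·m·s⁻².
  C = s·A.
  Combining: F⁻¹·mol·Wb⁻¹·T·V·Sv⁻²·N·m²·C = (kg·m²·s⁻⁴·A⁻²) · mol · (kg⁻¹·m⁻²·s²·A) · (kg·s⁻²·A⁻¹) · (kg·m²·s⁻³·A⁻¹) · (m⁻⁴·s⁴) · (kg·m·s⁻²) · m² · (s·A) = kg³·m·s⁻⁴·A⁻²·mol.
Left is kg²·m⁻¹·s⁻¹·A⁻¹·mol; right is kg³·m·s⁻⁴·A⁻²·mol — different.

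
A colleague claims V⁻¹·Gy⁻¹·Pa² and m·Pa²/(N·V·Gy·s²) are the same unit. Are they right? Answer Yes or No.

No

Left side:
  V = kg·m²·s⁻³·A⁻¹.
  So V⁻¹ = kg⁻¹·m⁻²·s³·A.
  Gy = m²·s⁻².
  So Gy⁻¹ = m⁻²·s².
  Pa = kg·m⁻¹·s⁻².
  So Pa² = kg²·m⁻²·s⁻⁴.
  Combining: V⁻¹·Gy⁻¹·Pa² = (kg⁻¹·m⁻²·s³·A) · (m⁻²·s²) · (kg²·m⁻²·s⁻⁴) = kg·m⁻⁶·s·A.
Right side:
  N = kg·m·s⁻².
  So N⁻¹ = kg⁻¹·m⁻¹·s².
  V = kg·m²·s⁻³·A⁻¹.
  So V⁻¹ = kg⁻¹·m⁻²·s³·A.
  Gy = m²·s⁻².
  So Gy⁻¹ = m⁻²·s².
  Pa = kg·m⁻¹·s⁻².
  So Pa² = kg²·m⁻²·s⁻⁴.
  Combining: m·N⁻¹·V⁻¹·Gy⁻¹·s⁻²·Pa² = m · (kg⁻¹·m⁻¹·s²) · (kg⁻¹·m⁻²·s³·A) · (m⁻²·s²) · s⁻² · (kg²·m⁻²·s⁻⁴) = m⁻⁶·s·A.
Left is kg·m⁻⁶·s·A; right is m⁻⁶·s·A — different.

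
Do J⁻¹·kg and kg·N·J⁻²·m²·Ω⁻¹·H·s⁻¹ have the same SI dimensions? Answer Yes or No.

Left side:
  J = kg·m²·s⁻².
  So J⁻¹ = kg⁻¹·m⁻²·s².
  Combining: J⁻¹·kg = (kg⁻¹·m⁻²·s²) · kg = m⁻²·s².
Right side:
  N = kg·m·s⁻².
  J = kg·m²·s⁻².
  So J⁻² = kg⁻²·m⁻⁴·s⁴.
  Ω = kg·m²·s⁻³·A⁻².
  So Ω⁻¹ = kg⁻¹·m⁻²·s³·A².
  H = kg·m²·s⁻²·A⁻².
  Combining: kg·N·J⁻²·m²·Ω⁻¹·H·s⁻¹ = kg · (kg·m·s⁻²) · (kg⁻²·m⁻⁴·s⁴) · m² · (kg⁻¹·m⁻²·s³·A²) · (kg·m²·s⁻²·A⁻²) · s⁻¹ = m⁻¹·s².
Left is m⁻²·s²; right is m⁻¹·s² — different.

No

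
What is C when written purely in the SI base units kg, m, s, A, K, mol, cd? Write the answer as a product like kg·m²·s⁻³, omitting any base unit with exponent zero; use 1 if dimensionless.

s·A

C = s·A.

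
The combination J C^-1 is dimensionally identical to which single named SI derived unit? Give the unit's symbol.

V

J = N·m (work = force × distance),
    = kg·m²·s⁻².
C = A·s = s·A (charge = current × time).
So C⁻¹ = s⁻¹·A⁻¹.
Combining: J·C⁻¹ = (kg·m²·s⁻²) · (s⁻¹·A⁻¹) = kg·m²·s⁻³·A⁻¹.
kg·m²·s⁻³·A⁻¹ is the base-SI form of the volt.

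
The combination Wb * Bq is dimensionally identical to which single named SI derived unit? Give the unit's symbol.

Wb = kg·m²·s⁻²·A⁻¹.
Bq = s⁻¹.
Combining: Wb·Bq = (kg·m²·s⁻²·A⁻¹) · s⁻¹ = kg·m²·s⁻³·A⁻¹.
kg·m²·s⁻³·A⁻¹ is the base-SI form of the volt.

V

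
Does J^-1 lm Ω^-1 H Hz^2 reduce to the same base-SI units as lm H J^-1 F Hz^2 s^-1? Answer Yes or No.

Yes

Left side:
  J = kg·m²·s⁻².
  So J⁻¹ = kg⁻¹·m⁻²·s².
  lm = cd.
  Ω = kg·m²·s⁻³·A⁻².
  So Ω⁻¹ = kg⁻¹·m⁻²·s³·A².
  H = kg·m²·s⁻²·A⁻².
  Hz = s⁻¹.
  So Hz² = s⁻².
  Combining: J⁻¹·lm·Ω⁻¹·H·Hz² = (kg⁻¹·m⁻²·s²) · cd · (kg⁻¹·m⁻²·s³·A²) · (kg·m²·s⁻²·A⁻²) · s⁻² = kg⁻¹·m⁻²·s·cd.
Right side:
  lm = cd·sr = cd (luminous flux; sr is dimensionless).
  H = Wb/A (inductance = flux per current),
      = kg·m²·s⁻²·A⁻².
  J = N·m (work = force × distance),
      = kg·m²·s⁻².
  So J⁻¹ = kg⁻¹·m⁻²·s².
  F = C/V (capacitance = charge per voltage),
      = A·s/(kg·m²·s⁻³·A⁻¹) (substituting C and V),
      = kg⁻¹·m⁻²·s⁴·A².
  Hz = 1/s = s⁻¹ (frequency is cycles per second).
  So Hz² = s⁻².
  Combining: lm·H·J⁻¹·F·Hz²·s⁻¹ = cd · (kg·m²·s⁻²·A⁻²) · (kg⁻¹·m⁻²·s²) · (kg⁻¹·m⁻²·s⁴·A²) · s⁻² · s⁻¹ = kg⁻¹·m⁻²·s·cd.
Both reduce to kg⁻¹·m⁻²·s·cd.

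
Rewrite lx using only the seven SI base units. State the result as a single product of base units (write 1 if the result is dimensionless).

lx = m⁻²·cd.

m⁻²·cd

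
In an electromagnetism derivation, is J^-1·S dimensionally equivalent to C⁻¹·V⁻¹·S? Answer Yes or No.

Yes

Left side:
  J = kg·m²·s⁻².
  So J⁻¹ = kg⁻¹·m⁻²·s².
  S = kg⁻¹·m⁻²·s³·A².
  Combining: J⁻¹·S = (kg⁻¹·m⁻²·s²) · (kg⁻¹·m⁻²·s³·A²) = kg⁻²·m⁻⁴·s⁵·A².
Right side:
  C = A·s = s·A (charge = current × time).
  So C⁻¹ = s⁻¹·A⁻¹.
  V = W/A (potential = power per current),
      = kg·m²·s⁻³·A⁻¹.
  So V⁻¹ = kg⁻¹·m⁻²·s³·A.
  S = 1/Ω (conductance is reciprocal resistance),
      = kg⁻¹·m⁻²·s³·A².
  Combining: C⁻¹·V⁻¹·S = (s⁻¹·A⁻¹) · (kg⁻¹·m⁻²·s³·A) · (kg⁻¹·m⁻²·s³·A²) = kg⁻²·m⁻⁴·s⁵·A².
Both reduce to kg⁻²·m⁻⁴·s⁵·A².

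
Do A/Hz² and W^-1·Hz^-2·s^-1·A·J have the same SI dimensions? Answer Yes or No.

Left side:
  Hz = s⁻¹.
  So Hz⁻² = s².
  Combining: A·Hz⁻² = A · s² = s²·A.
Right side:
  W = kg·m²·s⁻³.
  So W⁻¹ = kg⁻¹·m⁻²·s³.
  Hz = s⁻¹.
  So Hz⁻² = s².
  J = kg·m²·s⁻².
  Combining: W⁻¹·Hz⁻²·s⁻¹·A·J = (kg⁻¹·m⁻²·s³) · s² · s⁻¹ · A · (kg·m²·s⁻²) = s²·A.
Both reduce to s²·A.

Yes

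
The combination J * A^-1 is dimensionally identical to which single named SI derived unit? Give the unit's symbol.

Wb

J = N·m (work = force × distance),
    = kg·m²·s⁻².
Combining: J·A⁻¹ = (kg·m²·s⁻²) · A⁻¹ = kg·m²·s⁻²·A⁻¹.
kg·m²·s⁻²·A⁻¹ is the base-SI form of the weber.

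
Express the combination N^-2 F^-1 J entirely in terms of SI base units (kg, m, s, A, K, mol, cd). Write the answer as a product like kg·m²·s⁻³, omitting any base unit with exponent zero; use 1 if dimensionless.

m²·s⁻²·A⁻²

N = kg·m/s² = kg·m·s⁻² (force = mass × acceleration).
So N⁻² = kg⁻²·m⁻²·s⁴.
F = C/V (capacitance = charge per voltage),
    = A·s/(kg·m²·s⁻³·A⁻¹) (substituting C and V),
    = kg⁻¹·m⁻²·s⁴·A².
So F⁻¹ = kg·m²·s⁻⁴·A⁻².
J = N·m (work = force × distance),
    = kg·m²·s⁻².
Combining: N⁻²·F⁻¹·J = (kg⁻²·m⁻²·s⁴) · (kg·m²·s⁻⁴·A⁻²) · (kg·m²·s⁻²) = m²·s⁻²·A⁻².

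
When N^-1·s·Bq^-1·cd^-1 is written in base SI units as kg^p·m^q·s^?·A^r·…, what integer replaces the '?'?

N = kg·m/s² = kg·m·s⁻² (force = mass × acceleration).
So N⁻¹ = kg⁻¹·m⁻¹·s².
Bq = 1/s = s⁻¹ (activity is decays per second).
So Bq⁻¹ = s.
Combining: N⁻¹·s·Bq⁻¹·cd⁻¹ = (kg⁻¹·m⁻¹·s²) · s · s · cd⁻¹ = kg⁻¹·m⁻¹·s⁴·cd⁻¹.
The exponent of s is 4.

4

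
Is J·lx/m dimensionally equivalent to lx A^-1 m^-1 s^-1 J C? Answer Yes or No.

Left side:
  J = N·m (work = force × distance),
      = kg·m²·s⁻².
  lx = lm/m² (illuminance = luminous flux per area),
      = m⁻²·cd.
  Combining: J·m⁻¹·lx = (kg·m²·s⁻²) · m⁻¹ · (m⁻²·cd) = kg·m⁻¹·s⁻²·cd.
Right side:
  lx = lm/m² (illuminance = luminous flux per area),
      = m⁻²·cd.
  J = N·m (work = force × distance),
      = kg·m²·s⁻².
  C = A·s = s·A (charge = current × time).
  Combining: lx·A⁻¹·m⁻¹·s⁻¹·J·C = (m⁻²·cd) · A⁻¹ · m⁻¹ · s⁻¹ · (kg·m²·s⁻²) · (s·A) = kg·m⁻¹·s⁻²·cd.
Both reduce to kg·m⁻¹·s⁻²·cd.

Yes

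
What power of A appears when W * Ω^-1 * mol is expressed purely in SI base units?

2

W = J/s (power = energy per time),
    = kg·m²·s⁻³.
Ω = V/A (resistance = voltage per current),
    = kg·m²·s⁻³·A⁻².
So Ω⁻¹ = kg⁻¹·m⁻²·s³·A².
Combining: W·Ω⁻¹·mol = (kg·m²·s⁻³) · (kg⁻¹·m⁻²·s³·A²) · mol = A²·mol.
The exponent of A is 2.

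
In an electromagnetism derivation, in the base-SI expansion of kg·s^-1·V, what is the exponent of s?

-4

V = kg·m²·s⁻³·A⁻¹.
Combining: kg·s⁻¹·V = kg · s⁻¹ · (kg·m²·s⁻³·A⁻¹) = kg²·m²·s⁻⁴·A⁻¹.
The exponent of s is -4.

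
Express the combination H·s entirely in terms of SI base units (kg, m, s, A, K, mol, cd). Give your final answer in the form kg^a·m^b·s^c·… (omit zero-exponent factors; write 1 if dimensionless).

kg·m²·s⁻¹·A⁻²

H = kg·m²·s⁻²·A⁻².
Combining: H·s = (kg·m²·s⁻²·A⁻²) · s = kg·m²·s⁻¹·A⁻².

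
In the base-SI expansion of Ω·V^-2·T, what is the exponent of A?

Ω = kg·m²·s⁻³·A⁻².
V = kg·m²·s⁻³·A⁻¹.
So V⁻² = kg⁻²·m⁻⁴·s⁶·A².
T = kg·s⁻²·A⁻¹.
Combining: Ω·V⁻²·T = (kg·m²·s⁻³·A⁻²) · (kg⁻²·m⁻⁴·s⁶·A²) · (kg·s⁻²·A⁻¹) = m⁻²·s·A⁻¹.
The exponent of A is -1.

-1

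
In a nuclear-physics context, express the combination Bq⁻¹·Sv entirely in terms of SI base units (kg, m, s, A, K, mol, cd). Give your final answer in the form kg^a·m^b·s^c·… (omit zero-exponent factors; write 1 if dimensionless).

m²·s⁻¹

Bq = 1/s = s⁻¹ (activity is decays per second).
So Bq⁻¹ = s.
Sv = J/kg (equivalent dose = energy per mass),
    = m²·s⁻².
Combining: Bq⁻¹·Sv = s · (m²·s⁻²) = m²·s⁻¹.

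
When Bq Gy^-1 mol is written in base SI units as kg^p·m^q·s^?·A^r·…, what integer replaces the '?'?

1

Bq = s⁻¹.
Gy = m²·s⁻².
So Gy⁻¹ = m⁻²·s².
Combining: Bq·Gy⁻¹·mol = s⁻¹ · (m⁻²·s²) · mol = m⁻²·s·mol.
The exponent of s is 1.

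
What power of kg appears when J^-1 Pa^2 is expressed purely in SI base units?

J = N·m (work = force × distance),
    = kg·m²·s⁻².
So J⁻¹ = kg⁻¹·m⁻²·s².
Pa = N/m² (pressure = force per area),
    = kg·m⁻¹·s⁻².
So Pa² = kg²·m⁻²·s⁻⁴.
Combining: J⁻¹·Pa² = (kg⁻¹·m⁻²·s²) · (kg²·m⁻²·s⁻⁴) = kg·m⁻⁴·s⁻².
The exponent of kg is 1.

1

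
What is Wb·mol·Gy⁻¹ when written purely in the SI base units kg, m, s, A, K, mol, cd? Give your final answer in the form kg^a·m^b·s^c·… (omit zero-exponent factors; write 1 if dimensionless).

kg·A⁻¹·mol

Wb = kg·m²·s⁻²·A⁻¹.
Gy = m²·s⁻².
So Gy⁻¹ = m⁻²·s².
Combining: Wb·mol·Gy⁻¹ = (kg·m²·s⁻²·A⁻¹) · mol · (m⁻²·s²) = kg·A⁻¹·mol.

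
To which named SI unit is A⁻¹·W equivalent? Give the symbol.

V

W = J/s (power = energy per time),
    = kg·m²·s⁻³.
Combining: A⁻¹·W = A⁻¹ · (kg·m²·s⁻³) = kg·m²·s⁻³·A⁻¹.
kg·m²·s⁻³·A⁻¹ is the base-SI form of the volt.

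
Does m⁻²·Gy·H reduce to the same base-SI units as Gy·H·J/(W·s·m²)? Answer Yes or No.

Yes

Left side:
  Gy = J/kg (absorbed dose = energy per mass),
      = m²·s⁻².
  H = Wb/A (inductance = flux per current),
      = kg·m²·s⁻²·A⁻².
  Combining: m⁻²·Gy·H = m⁻² · (m²·s⁻²) · (kg·m²·s⁻²·A⁻²) = kg·m²·s⁻⁴·A⁻².
Right side:
  W = J/s (power = energy per time),
      = kg·m²·s⁻³.
  So W⁻¹ = kg⁻¹·m⁻²·s³.
  Gy = J/kg (absorbed dose = energy per mass),
      = m²·s⁻².
  H = Wb/A (inductance = flux per current),
      = kg·m²·s⁻²·A⁻².
  J = N·m (work = force × distance),
      = kg·m²·s⁻².
  Combining: W⁻¹·s⁻¹·m⁻²·Gy·H·J = (kg⁻¹·m⁻²·s³) · s⁻¹ · m⁻² · (m²·s⁻²) · (kg·m²·s⁻²·A⁻²) · (kg·m²·s⁻²) = kg·m²·s⁻⁴·A⁻².
Both reduce to kg·m²·s⁻⁴·A⁻².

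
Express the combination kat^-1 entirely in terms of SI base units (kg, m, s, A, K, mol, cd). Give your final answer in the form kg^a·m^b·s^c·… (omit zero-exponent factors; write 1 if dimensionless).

kat = mol/s = s⁻¹·mol (catalytic activity).
So kat⁻¹ = s·mol⁻¹.

s·mol⁻¹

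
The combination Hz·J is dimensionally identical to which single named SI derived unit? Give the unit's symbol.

W

Hz = s⁻¹.
J = kg·m²·s⁻².
Combining: Hz·J = s⁻¹ · (kg·m²·s⁻²) = kg·m²·s⁻³.
kg·m²·s⁻³ is the base-SI form of the watt.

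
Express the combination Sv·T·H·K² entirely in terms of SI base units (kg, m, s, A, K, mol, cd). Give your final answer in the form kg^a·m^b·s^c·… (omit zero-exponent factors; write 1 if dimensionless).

kg²·m⁴·s⁻⁶·A⁻³·K²

Sv = m²·s⁻².
T = kg·s⁻²·A⁻¹.
H = kg·m²·s⁻²·A⁻².
Combining: Sv·T·H·K² = (m²·s⁻²) · (kg·s⁻²·A⁻¹) · (kg·m²·s⁻²·A⁻²) · K² = kg²·m⁴·s⁻⁶·A⁻³·K².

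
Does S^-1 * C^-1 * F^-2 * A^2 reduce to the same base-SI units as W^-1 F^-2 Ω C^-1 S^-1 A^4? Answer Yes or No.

Left side:
  S = 1/Ω (conductance is reciprocal resistance),
      = kg⁻¹·m⁻²·s³·A².
  So S⁻¹ = kg·m²·s⁻³·A⁻².
  C = A·s = s·A (charge = current × time).
  So C⁻¹ = s⁻¹·A⁻¹.
  F = C/V (capacitance = charge per voltage),
      = A·s/(kg·m²·s⁻³·A⁻¹) (substituting C and V),
      = kg⁻¹·m⁻²·s⁴·A².
  So F⁻² = kg²·m⁴·s⁻⁸·A⁻⁴.
  Combining: S⁻¹·C⁻¹·F⁻²·A² = (kg·m²·s⁻³·A⁻²) · (s⁻¹·A⁻¹) · (kg²·m⁴·s⁻⁸·A⁻⁴) · A² = kg³·m⁶·s⁻¹²·A⁻⁵.
Right side:
  W = kg·m²·s⁻³.
  So W⁻¹ = kg⁻¹·m⁻²·s³.
  F = kg⁻¹·m⁻²·s⁴·A².
  So F⁻² = kg²·m⁴·s⁻⁸·A⁻⁴.
  Ω = kg·m²·s⁻³·A⁻².
  C = s·A.
  So C⁻¹ = s⁻¹·A⁻¹.
  S = kg⁻¹·m⁻²·s³·A².
  So S⁻¹ = kg·m²·s⁻³·A⁻².
  Combining: W⁻¹·F⁻²·Ω·C⁻¹·S⁻¹·A⁴ = (kg⁻¹·m⁻²·s³) · (kg²·m⁴·s⁻⁸·A⁻⁴) · (kg·m²·s⁻³·A⁻²) · (s⁻¹·A⁻¹) · (kg·m²·s⁻³·A⁻²) · A⁴ = kg³·m⁶·s⁻¹²·A⁻⁵.
Both reduce to kg³·m⁶·s⁻¹²·A⁻⁵.

Yes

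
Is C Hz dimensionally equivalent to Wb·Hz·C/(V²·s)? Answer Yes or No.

Left side:
  C = A·s = s·A (charge = current × time).
  Hz = 1/s = s⁻¹ (frequency is cycles per second).
  Combining: C·Hz = (s·A) · s⁻¹ = A.
Right side:
  V = W/A (potential = power per current),
      = kg·m²·s⁻³·A⁻¹.
  So V⁻² = kg⁻²·m⁻⁴·s⁶·A².
  Wb = V·s (flux: a volt is a weber per second),
      = kg·m²·s⁻²·A⁻¹.
  Hz = 1/s = s⁻¹ (frequency is cycles per second).
  C = A·s = s·A (charge = current × time).
  Combining: V⁻²·Wb·s⁻¹·Hz·C = (kg⁻²·m⁻⁴·s⁶·A²) · (kg·m²·s⁻²·A⁻¹) · s⁻¹ · s⁻¹ · (s·A) = kg⁻¹·m⁻²·s³·A².
Left is A; right is kg⁻¹·m⁻²·s³·A² — different.

No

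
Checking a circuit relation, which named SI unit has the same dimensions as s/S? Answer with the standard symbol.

S = 1/Ω (conductance is reciprocal resistance),
    = kg⁻¹·m⁻²·s³·A².
So S⁻¹ = kg·m²·s⁻³·A⁻².
Combining: S⁻¹·s = (kg·m²·s⁻³·A⁻²) · s = kg·m²·s⁻²·A⁻².
kg·m²·s⁻²·A⁻² is the base-SI form of the henry.

H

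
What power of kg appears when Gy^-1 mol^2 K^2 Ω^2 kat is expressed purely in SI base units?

Gy = m²·s⁻².
So Gy⁻¹ = m⁻²·s².
Ω = kg·m²·s⁻³·A⁻².
So Ω² = kg²·m⁴·s⁻⁶·A⁻⁴.
kat = s⁻¹·mol.
Combining: Gy⁻¹·mol²·K²·Ω²·kat = (m⁻²·s²) · mol² · K² · (kg²·m⁴·s⁻⁶·A⁻⁴) · (s⁻¹·mol) = kg²·m²·s⁻⁵·A⁻⁴·K²·mol³.
The exponent of kg is 2.

2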